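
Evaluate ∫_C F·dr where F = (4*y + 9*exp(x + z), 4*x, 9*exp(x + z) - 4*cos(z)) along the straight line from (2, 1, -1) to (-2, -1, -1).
9*(1 - exp(4))*exp(-3)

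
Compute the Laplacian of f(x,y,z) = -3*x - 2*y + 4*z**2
8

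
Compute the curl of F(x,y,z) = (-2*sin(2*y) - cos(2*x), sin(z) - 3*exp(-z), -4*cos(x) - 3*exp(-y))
(-cos(z) - 3*exp(-z) + 3*exp(-y), -4*sin(x), 4*cos(2*y))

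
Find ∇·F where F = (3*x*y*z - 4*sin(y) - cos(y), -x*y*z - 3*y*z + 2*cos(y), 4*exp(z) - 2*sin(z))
-x*z + 3*y*z - 3*z + 4*exp(z) - 2*sin(y) - 2*cos(z)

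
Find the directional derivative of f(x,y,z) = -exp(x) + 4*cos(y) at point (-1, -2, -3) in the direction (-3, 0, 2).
3*sqrt(13)*exp(-1)/13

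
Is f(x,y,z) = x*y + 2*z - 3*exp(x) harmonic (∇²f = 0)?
No, ∇²f = -3*exp(x)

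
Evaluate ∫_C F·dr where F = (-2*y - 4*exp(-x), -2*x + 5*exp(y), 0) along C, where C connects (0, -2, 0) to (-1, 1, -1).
-2 - 5*exp(-2) + 9*E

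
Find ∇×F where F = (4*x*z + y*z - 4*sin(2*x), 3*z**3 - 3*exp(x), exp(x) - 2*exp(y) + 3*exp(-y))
(-9*z**2 + sinh(y) - 5*cosh(y), 4*x + y - exp(x), -z - 3*exp(x))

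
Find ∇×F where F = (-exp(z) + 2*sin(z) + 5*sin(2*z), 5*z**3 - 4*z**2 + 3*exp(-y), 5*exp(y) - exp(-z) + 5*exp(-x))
(-15*z**2 + 8*z + 5*exp(y), -exp(z) + 2*cos(z) + 10*cos(2*z) + 5*exp(-x), 0)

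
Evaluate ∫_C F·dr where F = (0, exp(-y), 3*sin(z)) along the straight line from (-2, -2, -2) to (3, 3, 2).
-(1 - exp(5))*exp(-3)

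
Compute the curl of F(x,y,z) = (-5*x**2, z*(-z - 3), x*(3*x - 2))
(2*z + 3, 2 - 6*x, 0)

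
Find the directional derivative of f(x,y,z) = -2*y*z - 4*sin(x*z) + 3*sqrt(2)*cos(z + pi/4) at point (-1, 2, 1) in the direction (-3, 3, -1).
sqrt(19)*(-2 + 3*sin(1) + 11*cos(1))/19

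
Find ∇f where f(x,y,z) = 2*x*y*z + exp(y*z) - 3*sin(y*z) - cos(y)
(2*y*z, 2*x*z + z*exp(y*z) - 3*z*cos(y*z) + sin(y), y*(2*x + exp(y*z) - 3*cos(y*z)))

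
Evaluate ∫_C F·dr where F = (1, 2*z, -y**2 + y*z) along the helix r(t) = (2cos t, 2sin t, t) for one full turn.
-8*pi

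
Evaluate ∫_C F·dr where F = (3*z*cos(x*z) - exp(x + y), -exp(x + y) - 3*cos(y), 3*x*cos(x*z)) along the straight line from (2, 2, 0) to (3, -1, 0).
-exp(2) + 3*sin(1) + 3*sin(2) + exp(4)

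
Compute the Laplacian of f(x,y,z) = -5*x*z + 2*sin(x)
-2*sin(x)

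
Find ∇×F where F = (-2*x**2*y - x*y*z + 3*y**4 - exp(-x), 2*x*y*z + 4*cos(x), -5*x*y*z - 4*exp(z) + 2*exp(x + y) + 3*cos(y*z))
(-2*x*y - 5*x*z - 3*z*sin(y*z) + 2*exp(x + y), -x*y + 5*y*z - 2*exp(x + y), 2*x**2 + x*z - 12*y**3 + 2*y*z - 4*sin(x))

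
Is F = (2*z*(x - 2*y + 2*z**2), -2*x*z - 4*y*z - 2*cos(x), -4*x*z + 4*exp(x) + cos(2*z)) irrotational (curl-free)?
No, ∇×F = (2*x + 4*y, 2*x - 4*y + 12*z**2 + 4*z - 4*exp(x), 2*z + 2*sin(x))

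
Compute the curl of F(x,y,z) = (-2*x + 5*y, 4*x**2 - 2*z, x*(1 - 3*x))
(2, 6*x - 1, 8*x - 5)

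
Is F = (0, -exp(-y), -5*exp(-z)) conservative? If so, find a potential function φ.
Yes, F is conservative. φ = 5*exp(-z) + exp(-y)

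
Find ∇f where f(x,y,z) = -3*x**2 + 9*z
(-6*x, 0, 9)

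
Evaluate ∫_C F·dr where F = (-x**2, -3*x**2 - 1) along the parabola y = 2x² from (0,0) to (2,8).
-176/3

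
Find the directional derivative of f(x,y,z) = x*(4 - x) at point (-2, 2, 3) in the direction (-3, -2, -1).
-12*sqrt(14)/7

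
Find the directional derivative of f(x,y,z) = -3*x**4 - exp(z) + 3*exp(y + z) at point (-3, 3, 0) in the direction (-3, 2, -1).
sqrt(14)*(-971 + 3*exp(3))/14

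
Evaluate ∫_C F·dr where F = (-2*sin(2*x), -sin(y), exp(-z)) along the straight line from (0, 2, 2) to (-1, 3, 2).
-1 + cos(3)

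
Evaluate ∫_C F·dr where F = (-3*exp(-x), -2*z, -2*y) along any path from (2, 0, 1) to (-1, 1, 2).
-4 - 3*exp(-2) + 3*E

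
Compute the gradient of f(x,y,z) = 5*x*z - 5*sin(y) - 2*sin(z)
(5*z, -5*cos(y), 5*x - 2*cos(z))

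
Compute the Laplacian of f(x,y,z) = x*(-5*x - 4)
-10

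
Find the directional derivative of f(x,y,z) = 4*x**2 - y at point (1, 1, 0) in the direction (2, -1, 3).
17*sqrt(14)/14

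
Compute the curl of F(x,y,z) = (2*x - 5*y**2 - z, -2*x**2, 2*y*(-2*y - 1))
(-8*y - 2, -1, -4*x + 10*y)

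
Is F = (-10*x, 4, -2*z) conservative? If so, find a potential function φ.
Yes, F is conservative. φ = -5*x**2 + 4*y - z**2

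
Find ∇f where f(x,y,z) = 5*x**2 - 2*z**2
(10*x, 0, -4*z)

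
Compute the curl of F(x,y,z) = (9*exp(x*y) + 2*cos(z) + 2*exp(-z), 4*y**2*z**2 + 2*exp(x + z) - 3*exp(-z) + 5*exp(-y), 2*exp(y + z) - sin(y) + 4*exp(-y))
(-8*y**2*z - 2*exp(x + z) + 2*exp(y + z) - cos(y) - 3*exp(-z) - 4*exp(-y), -2*sin(z) - 2*exp(-z), -9*x*exp(x*y) + 2*exp(x + z))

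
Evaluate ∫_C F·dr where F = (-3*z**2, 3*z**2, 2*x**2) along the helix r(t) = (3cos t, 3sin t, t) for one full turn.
18*pi*(3 - 2*pi)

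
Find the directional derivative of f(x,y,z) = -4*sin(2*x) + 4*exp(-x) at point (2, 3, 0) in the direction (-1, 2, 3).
2*sqrt(14)*(2*exp(2)*cos(4) + 1)*exp(-2)/7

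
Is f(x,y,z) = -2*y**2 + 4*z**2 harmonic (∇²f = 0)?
No, ∇²f = 4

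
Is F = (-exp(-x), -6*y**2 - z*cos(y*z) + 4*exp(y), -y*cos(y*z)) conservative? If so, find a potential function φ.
Yes, F is conservative. φ = -2*y**3 + 4*exp(y) - sin(y*z) + exp(-x)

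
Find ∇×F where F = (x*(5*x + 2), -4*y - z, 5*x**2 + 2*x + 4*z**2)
(1, -10*x - 2, 0)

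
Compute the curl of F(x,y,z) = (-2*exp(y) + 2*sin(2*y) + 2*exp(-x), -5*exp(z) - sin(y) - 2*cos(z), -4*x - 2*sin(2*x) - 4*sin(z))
(5*exp(z) - 2*sin(z), 8*cos(x)**2, 2*exp(y) - 4*cos(2*y))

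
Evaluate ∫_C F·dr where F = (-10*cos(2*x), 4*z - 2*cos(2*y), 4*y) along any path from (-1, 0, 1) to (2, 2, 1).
-5*sin(2) - 6*sin(4) + 8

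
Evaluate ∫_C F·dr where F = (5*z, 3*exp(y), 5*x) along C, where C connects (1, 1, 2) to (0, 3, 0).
-10 - 3*E + 3*exp(3)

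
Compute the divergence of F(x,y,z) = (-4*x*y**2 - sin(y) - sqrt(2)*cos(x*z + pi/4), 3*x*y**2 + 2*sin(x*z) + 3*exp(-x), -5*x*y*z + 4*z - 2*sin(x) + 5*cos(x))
x*y - 4*y**2 + sqrt(2)*z*sin(x*z + pi/4) + 4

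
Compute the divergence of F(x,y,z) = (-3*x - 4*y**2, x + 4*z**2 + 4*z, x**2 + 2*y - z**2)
-2*z - 3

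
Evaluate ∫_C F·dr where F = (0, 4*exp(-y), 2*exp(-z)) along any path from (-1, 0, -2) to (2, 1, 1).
-6*exp(-1) + 4 + 2*exp(2)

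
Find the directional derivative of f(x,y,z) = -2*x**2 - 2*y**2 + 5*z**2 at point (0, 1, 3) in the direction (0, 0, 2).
30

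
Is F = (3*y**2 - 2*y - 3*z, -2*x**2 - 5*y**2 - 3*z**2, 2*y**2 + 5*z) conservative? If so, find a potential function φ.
No, ∇×F = (4*y + 6*z, -3, -4*x - 6*y + 2) ≠ 0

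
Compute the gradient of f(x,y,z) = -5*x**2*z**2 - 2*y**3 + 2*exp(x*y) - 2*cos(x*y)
(-10*x*z**2 + 2*y*exp(x*y) + 2*y*sin(x*y), 2*x*exp(x*y) + 2*x*sin(x*y) - 6*y**2, -10*x**2*z)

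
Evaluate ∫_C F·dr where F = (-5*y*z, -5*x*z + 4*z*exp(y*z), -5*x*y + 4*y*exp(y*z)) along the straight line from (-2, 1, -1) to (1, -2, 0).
14 - 4*exp(-1)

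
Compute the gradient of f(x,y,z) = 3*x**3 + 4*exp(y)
(9*x**2, 4*exp(y), 0)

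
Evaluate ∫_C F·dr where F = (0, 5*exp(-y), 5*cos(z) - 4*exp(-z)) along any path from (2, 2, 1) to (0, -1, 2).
(5*(-E - sin(1) + sin(2))*exp(2) - 4*E + 9)*exp(-2)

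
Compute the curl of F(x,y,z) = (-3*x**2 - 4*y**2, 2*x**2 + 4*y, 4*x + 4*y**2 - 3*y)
(8*y - 3, -4, 4*x + 8*y)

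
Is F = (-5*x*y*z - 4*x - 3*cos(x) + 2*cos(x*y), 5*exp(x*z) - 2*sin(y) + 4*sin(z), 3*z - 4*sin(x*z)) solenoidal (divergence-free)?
No, ∇·F = -4*x*cos(x*z) - 5*y*z - 2*y*sin(x*y) + 3*sin(x) - 2*cos(y) - 1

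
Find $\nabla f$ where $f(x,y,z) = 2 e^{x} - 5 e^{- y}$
(2*exp(x), 5*exp(-y), 0)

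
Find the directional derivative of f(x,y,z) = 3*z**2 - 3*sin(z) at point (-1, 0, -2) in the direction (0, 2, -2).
3*sqrt(2)*(cos(2) + 4)/2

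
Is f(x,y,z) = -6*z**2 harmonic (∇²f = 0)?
No, ∇²f = -12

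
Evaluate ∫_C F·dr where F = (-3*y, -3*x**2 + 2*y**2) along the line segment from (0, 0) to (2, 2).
-26/3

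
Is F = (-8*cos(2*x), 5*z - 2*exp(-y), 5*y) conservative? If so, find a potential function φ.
Yes, F is conservative. φ = 5*y*z - 4*sin(2*x) + 2*exp(-y)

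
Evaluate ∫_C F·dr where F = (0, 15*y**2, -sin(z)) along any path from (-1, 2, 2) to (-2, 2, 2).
0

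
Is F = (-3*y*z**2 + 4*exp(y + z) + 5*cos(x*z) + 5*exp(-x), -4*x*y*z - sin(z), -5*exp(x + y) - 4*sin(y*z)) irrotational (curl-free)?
No, ∇×F = (4*x*y - 4*z*cos(y*z) - 5*exp(x + y) + cos(z), -5*x*sin(x*z) - 6*y*z + 5*exp(x + y) + 4*exp(y + z), -4*y*z + 3*z**2 - 4*exp(y + z))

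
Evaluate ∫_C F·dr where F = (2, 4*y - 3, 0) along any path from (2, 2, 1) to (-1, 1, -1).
-9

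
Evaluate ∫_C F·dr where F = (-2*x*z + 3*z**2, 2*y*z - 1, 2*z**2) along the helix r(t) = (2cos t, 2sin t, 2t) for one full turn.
16*pi*(-3 + 18*pi + 8*pi**2)/3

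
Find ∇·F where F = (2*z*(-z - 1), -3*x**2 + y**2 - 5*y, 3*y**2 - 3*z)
2*y - 8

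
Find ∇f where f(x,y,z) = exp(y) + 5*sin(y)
(0, exp(y) + 5*cos(y), 0)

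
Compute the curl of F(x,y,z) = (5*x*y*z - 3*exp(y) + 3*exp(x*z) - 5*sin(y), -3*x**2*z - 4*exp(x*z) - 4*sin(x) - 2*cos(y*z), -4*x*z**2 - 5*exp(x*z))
(3*x**2 + 4*x*exp(x*z) - 2*y*sin(y*z), 5*x*y + 3*x*exp(x*z) + 4*z**2 + 5*z*exp(x*z), -11*x*z - 4*z*exp(x*z) + 3*exp(y) - 4*cos(x) + 5*cos(y))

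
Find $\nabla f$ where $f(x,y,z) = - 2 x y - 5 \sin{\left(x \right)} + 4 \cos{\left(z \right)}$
(-2*y - 5*cos(x), -2*x, -4*sin(z))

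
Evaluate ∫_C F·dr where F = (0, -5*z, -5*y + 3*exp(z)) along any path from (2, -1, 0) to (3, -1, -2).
-13 + 3*exp(-2)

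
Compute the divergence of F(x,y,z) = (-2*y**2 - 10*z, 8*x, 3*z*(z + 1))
6*z + 3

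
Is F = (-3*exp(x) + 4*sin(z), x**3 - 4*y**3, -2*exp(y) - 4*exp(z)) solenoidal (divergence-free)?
No, ∇·F = -12*y**2 - 3*exp(x) - 4*exp(z)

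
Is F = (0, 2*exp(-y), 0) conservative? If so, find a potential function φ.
Yes, F is conservative. φ = -2*exp(-y)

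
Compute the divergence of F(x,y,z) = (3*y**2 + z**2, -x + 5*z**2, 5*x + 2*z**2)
4*z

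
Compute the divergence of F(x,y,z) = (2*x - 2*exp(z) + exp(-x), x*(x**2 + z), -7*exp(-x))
2 - exp(-x)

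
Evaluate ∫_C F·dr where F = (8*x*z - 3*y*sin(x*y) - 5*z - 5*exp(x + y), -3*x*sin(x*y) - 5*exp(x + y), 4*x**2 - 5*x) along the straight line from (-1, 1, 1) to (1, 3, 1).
-5*exp(4) - 5 + 3*cos(3) - 3*cos(1)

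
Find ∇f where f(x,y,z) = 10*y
(0, 10, 0)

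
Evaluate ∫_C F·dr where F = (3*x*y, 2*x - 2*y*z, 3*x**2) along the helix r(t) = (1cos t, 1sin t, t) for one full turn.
6*pi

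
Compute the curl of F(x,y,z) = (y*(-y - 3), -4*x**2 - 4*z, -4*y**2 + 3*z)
(4 - 8*y, 0, -8*x + 2*y + 3)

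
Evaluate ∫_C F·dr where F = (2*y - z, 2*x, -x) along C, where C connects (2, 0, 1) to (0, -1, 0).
2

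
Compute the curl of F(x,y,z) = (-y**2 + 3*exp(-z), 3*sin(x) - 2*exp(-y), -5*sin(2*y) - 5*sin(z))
(-10*cos(2*y), -3*exp(-z), 2*y + 3*cos(x))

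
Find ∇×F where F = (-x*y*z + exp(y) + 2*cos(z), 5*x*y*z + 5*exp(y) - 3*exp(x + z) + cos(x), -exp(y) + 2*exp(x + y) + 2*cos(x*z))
(-5*x*y - exp(y) + 2*exp(x + y) + 3*exp(x + z), -x*y + 2*z*sin(x*z) - 2*exp(x + y) - 2*sin(z), x*z + 5*y*z - exp(y) - 3*exp(x + z) - sin(x))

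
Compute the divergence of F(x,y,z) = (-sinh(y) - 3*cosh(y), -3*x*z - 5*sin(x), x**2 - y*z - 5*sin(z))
-y - 5*cos(z)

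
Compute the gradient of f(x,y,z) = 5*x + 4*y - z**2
(5, 4, -2*z)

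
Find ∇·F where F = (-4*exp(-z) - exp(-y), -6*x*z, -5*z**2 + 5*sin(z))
-10*z + 5*cos(z)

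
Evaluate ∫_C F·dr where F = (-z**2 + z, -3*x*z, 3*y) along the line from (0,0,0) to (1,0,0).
0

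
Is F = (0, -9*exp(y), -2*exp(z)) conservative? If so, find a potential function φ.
Yes, F is conservative. φ = -9*exp(y) - 2*exp(z)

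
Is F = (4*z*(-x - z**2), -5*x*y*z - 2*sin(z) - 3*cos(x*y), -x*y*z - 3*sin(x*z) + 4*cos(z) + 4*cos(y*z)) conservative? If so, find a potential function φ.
No, ∇×F = (5*x*y - x*z - 4*z*sin(y*z) + 2*cos(z), -4*x + y*z - 12*z**2 + 3*z*cos(x*z), y*(-5*z + 3*sin(x*y))) ≠ 0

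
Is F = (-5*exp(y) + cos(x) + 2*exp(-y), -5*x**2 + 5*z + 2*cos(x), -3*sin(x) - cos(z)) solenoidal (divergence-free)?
No, ∇·F = -sin(x) + sin(z)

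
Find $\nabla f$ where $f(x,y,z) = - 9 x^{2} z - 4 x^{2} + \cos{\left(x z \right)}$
(-18*x*z - 8*x - z*sin(x*z), 0, -x*(9*x + sin(x*z)))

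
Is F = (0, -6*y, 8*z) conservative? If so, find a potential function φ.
Yes, F is conservative. φ = -3*y**2 + 4*z**2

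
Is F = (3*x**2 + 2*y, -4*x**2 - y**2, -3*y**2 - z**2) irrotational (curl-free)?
No, ∇×F = (-6*y, 0, -8*x - 2)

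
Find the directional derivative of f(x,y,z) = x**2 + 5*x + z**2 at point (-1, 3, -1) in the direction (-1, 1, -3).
3*sqrt(11)/11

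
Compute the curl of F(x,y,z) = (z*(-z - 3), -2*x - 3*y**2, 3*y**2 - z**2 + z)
(6*y, -2*z - 3, -2)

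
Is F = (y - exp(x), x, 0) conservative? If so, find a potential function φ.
Yes, F is conservative. φ = x*y - exp(x)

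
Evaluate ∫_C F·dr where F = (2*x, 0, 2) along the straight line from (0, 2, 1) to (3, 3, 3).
13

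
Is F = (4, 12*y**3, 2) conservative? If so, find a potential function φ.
Yes, F is conservative. φ = 4*x + 3*y**4 + 2*z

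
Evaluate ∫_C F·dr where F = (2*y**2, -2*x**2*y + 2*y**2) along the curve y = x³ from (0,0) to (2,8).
3904/21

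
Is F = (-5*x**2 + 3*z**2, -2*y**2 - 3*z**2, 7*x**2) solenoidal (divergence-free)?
No, ∇·F = -10*x - 4*y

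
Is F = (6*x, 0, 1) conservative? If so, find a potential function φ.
Yes, F is conservative. φ = 3*x**2 + z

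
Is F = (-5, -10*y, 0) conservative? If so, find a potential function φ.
Yes, F is conservative. φ = -5*x - 5*y**2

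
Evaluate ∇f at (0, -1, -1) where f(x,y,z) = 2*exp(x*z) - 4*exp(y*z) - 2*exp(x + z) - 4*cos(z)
(-2 - 2*exp(-1), 4*E, -4*sin(1) - 2*exp(-1) + 4*E)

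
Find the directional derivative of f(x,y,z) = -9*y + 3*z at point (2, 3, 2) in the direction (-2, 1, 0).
-9*sqrt(5)/5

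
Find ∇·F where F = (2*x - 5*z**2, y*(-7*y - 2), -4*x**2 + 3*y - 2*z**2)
-14*y - 4*z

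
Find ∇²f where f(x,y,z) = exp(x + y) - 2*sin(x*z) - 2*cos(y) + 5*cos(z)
2*x**2*sin(x*z) + 2*z**2*sin(x*z) + 2*exp(x + y) + 2*cos(y) - 5*cos(z)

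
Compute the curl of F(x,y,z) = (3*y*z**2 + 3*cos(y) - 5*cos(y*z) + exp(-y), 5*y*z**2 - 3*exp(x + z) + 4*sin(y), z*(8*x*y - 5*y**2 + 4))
(8*x*z - 20*y*z + 3*exp(x + z), y*(-2*z + 5*sin(y*z)), -3*z**2 - 5*z*sin(y*z) - 3*exp(x + z) + 3*sin(y) + exp(-y))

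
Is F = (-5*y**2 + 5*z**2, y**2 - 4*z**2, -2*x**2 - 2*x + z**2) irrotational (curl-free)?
No, ∇×F = (8*z, 4*x + 10*z + 2, 10*y)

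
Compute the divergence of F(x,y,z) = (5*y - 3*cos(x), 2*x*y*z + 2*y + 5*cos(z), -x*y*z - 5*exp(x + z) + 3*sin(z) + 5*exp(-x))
-x*y + 2*x*z - 5*exp(x + z) + 3*sin(x) + 3*cos(z) + 2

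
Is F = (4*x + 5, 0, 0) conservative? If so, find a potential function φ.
Yes, F is conservative. φ = x*(2*x + 5)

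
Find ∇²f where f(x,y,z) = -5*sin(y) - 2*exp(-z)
5*sin(y) - 2*exp(-z)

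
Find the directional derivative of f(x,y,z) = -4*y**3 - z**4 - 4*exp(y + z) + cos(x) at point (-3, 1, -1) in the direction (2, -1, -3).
sqrt(14)*(sin(3) + 8)/7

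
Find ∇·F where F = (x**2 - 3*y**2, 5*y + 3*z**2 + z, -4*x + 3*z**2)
2*x + 6*z + 5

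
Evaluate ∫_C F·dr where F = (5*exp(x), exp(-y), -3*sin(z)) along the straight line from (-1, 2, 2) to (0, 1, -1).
-6*exp(-1) + exp(-2) - 3*cos(2) + 3*cos(1) + 5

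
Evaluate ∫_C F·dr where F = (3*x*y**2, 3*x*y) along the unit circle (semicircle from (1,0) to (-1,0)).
2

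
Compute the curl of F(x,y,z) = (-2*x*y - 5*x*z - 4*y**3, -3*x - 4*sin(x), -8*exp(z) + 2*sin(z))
(0, -5*x, 2*x + 12*y**2 - 4*cos(x) - 3)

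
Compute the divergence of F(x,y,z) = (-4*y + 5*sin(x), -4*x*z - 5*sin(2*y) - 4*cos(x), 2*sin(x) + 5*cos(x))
5*cos(x) - 10*cos(2*y)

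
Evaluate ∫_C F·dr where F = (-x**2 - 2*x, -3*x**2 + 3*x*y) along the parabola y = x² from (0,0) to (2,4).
116/15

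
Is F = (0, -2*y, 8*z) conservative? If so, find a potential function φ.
Yes, F is conservative. φ = -y**2 + 4*z**2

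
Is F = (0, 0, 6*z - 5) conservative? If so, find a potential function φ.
Yes, F is conservative. φ = z*(3*z - 5)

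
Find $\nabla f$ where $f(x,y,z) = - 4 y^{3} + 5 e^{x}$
(5*exp(x), -12*y**2, 0)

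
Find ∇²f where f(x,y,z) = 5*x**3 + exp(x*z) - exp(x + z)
x**2*exp(x*z) + 30*x + z**2*exp(x*z) - 2*exp(x + z)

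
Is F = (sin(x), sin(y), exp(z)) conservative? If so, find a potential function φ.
Yes, F is conservative. φ = exp(z) - cos(x) - cos(y)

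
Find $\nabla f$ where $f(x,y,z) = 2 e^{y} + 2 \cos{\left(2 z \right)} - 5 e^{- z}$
(0, 2*exp(y), -4*sin(2*z) + 5*exp(-z))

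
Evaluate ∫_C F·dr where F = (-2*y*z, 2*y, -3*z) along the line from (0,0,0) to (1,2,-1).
23/6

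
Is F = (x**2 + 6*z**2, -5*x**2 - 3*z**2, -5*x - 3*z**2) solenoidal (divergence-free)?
No, ∇·F = 2*x - 6*z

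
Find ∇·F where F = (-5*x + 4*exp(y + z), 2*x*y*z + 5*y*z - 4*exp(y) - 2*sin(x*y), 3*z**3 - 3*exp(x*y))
2*x*z - 2*x*cos(x*y) + 9*z**2 + 5*z - 4*exp(y) - 5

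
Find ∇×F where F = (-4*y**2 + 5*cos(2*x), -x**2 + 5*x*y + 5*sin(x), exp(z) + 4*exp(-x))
(0, 4*exp(-x), -2*x + 13*y + 5*cos(x))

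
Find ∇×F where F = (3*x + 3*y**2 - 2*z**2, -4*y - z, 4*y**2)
(8*y + 1, -4*z, -6*y)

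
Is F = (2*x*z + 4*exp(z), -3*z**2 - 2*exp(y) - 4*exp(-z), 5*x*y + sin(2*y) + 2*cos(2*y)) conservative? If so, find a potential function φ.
No, ∇×F = (5*x + 6*z - 4*sin(2*y) + 2*cos(2*y) - 4*exp(-z), 2*x - 5*y + 4*exp(z), 0) ≠ 0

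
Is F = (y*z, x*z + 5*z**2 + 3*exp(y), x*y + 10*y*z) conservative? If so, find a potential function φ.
Yes, F is conservative. φ = x*y*z + 5*y*z**2 + 3*exp(y)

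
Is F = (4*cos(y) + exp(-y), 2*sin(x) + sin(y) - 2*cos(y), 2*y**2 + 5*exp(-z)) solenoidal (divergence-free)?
No, ∇·F = 2*sin(y) + cos(y) - 5*exp(-z)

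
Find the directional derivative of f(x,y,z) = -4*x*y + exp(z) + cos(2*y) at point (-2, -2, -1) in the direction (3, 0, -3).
sqrt(2)*(-1 + 8*E)*exp(-1)/2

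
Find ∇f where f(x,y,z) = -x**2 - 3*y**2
(-2*x, -6*y, 0)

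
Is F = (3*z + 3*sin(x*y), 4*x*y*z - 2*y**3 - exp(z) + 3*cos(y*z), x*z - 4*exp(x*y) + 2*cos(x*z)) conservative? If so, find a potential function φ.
No, ∇×F = (-4*x*y - 4*x*exp(x*y) + 3*y*sin(y*z) + exp(z), 4*y*exp(x*y) + 2*z*sin(x*z) - z + 3, -3*x*cos(x*y) + 4*y*z) ≠ 0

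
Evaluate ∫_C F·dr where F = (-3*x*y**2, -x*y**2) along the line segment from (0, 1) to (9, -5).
-2079/2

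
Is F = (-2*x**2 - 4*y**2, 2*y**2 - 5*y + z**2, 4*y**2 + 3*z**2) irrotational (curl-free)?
No, ∇×F = (8*y - 2*z, 0, 8*y)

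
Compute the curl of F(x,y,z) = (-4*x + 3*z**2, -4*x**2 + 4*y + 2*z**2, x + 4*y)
(4 - 4*z, 6*z - 1, -8*x)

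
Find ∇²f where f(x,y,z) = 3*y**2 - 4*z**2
-2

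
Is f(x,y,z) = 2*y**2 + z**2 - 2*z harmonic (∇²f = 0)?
No, ∇²f = 6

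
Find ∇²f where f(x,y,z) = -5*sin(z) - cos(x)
5*sin(z) + cos(x)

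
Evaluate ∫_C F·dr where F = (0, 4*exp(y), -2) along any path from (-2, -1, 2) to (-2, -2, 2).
4*(1 - E)*exp(-2)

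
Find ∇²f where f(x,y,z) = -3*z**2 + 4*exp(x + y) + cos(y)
8*exp(x + y) - cos(y) - 6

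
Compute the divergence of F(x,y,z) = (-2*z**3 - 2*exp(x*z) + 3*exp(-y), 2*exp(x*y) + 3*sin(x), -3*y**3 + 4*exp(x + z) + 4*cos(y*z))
2*x*exp(x*y) - 4*y*sin(y*z) - 2*z*exp(x*z) + 4*exp(x + z)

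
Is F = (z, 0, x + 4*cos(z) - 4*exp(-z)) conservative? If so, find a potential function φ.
Yes, F is conservative. φ = x*z + 4*sin(z) + 4*exp(-z)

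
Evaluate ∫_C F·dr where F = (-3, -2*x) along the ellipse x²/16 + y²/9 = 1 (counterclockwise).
-24*pi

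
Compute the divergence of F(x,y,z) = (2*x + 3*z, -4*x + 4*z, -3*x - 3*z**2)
2 - 6*z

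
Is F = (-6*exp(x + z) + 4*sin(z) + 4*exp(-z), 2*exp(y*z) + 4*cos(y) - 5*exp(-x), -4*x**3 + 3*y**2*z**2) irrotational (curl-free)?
No, ∇×F = (2*y*(3*z**2 - exp(y*z)), 12*x**2 - 6*exp(x + z) + 4*cos(z) - 4*exp(-z), 5*exp(-x))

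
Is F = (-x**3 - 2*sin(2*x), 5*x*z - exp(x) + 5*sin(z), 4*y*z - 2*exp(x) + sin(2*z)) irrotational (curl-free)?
No, ∇×F = (-5*x + 4*z - 5*cos(z), 2*exp(x), 5*z - exp(x))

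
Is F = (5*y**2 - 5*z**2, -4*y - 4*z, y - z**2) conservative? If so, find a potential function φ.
No, ∇×F = (5, -10*z, -10*y) ≠ 0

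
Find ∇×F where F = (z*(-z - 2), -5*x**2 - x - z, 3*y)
(4, -2*z - 2, -10*x - 1)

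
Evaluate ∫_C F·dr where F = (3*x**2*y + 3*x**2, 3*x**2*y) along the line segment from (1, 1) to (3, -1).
26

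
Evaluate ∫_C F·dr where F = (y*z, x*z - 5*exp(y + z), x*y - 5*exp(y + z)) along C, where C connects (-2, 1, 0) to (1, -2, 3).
-6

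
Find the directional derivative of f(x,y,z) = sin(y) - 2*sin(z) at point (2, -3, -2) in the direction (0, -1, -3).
sqrt(10)*(6*cos(2) - cos(3))/10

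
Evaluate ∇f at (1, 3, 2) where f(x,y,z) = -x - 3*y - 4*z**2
(-1, -3, -16)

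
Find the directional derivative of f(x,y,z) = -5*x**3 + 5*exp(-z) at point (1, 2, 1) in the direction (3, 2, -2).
5*sqrt(17)*(2 - 9*E)*exp(-1)/17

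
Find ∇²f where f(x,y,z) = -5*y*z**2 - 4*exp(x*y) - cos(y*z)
-4*x**2*exp(x*y) - 4*y**2*exp(x*y) + y*(y*cos(y*z) - 10) + z**2*cos(y*z)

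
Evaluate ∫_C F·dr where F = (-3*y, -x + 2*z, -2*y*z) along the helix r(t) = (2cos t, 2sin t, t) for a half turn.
-8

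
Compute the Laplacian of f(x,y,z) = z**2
2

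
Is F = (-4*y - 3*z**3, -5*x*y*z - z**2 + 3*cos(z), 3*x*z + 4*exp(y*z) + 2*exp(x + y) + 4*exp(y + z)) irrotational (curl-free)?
No, ∇×F = (5*x*y + 4*z*exp(y*z) + 2*z + 2*exp(x + y) + 4*exp(y + z) + 3*sin(z), -9*z**2 - 3*z - 2*exp(x + y), -5*y*z + 4)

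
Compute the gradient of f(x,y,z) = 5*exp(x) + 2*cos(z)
(5*exp(x), 0, -2*sin(z))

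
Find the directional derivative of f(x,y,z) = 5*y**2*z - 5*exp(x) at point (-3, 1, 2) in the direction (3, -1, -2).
15*sqrt(14)*(-2*exp(3) - 1)*exp(-3)/14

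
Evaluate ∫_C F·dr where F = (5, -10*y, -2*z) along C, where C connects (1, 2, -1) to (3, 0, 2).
27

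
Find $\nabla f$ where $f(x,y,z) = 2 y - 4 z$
(0, 2, -4)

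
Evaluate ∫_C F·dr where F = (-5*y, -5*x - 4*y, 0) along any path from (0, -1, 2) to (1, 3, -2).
-31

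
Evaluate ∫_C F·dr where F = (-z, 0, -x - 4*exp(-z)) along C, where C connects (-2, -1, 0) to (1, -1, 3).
-7 + 4*exp(-3)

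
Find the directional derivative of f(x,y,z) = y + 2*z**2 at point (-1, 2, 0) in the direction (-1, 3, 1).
3*sqrt(11)/11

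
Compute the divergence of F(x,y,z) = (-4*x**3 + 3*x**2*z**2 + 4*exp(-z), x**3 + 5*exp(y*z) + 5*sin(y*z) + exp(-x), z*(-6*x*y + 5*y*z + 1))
-12*x**2 - 6*x*y + 6*x*z**2 + 10*y*z + 5*z*exp(y*z) + 5*z*cos(y*z) + 1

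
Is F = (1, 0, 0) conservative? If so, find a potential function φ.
Yes, F is conservative. φ = x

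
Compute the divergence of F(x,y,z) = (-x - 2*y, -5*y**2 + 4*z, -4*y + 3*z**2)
-10*y + 6*z - 1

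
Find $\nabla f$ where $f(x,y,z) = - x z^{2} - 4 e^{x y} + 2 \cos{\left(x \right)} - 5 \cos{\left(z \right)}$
(-4*y*exp(x*y) - z**2 - 2*sin(x), -4*x*exp(x*y), -2*x*z + 5*sin(z))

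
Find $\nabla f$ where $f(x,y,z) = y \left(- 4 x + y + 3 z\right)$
(-4*y, -4*x + 2*y + 3*z, 3*y)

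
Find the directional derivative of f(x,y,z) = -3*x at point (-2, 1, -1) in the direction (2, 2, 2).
-sqrt(3)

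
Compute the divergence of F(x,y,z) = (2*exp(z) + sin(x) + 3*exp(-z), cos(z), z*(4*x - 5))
4*x + cos(x) - 5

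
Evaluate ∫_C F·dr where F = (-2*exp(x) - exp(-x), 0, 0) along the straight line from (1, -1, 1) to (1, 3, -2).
0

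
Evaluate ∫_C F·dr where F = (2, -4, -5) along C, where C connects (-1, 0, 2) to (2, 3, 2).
-6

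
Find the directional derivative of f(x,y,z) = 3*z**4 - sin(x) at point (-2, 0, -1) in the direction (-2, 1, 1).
sqrt(6)*(-6 + cos(2))/3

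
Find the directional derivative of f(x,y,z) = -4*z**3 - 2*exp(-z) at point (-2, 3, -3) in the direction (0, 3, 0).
0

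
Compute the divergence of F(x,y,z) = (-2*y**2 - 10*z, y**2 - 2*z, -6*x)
2*y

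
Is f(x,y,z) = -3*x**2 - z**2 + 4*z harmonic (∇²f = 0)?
No, ∇²f = -8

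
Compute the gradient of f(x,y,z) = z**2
(0, 0, 2*z)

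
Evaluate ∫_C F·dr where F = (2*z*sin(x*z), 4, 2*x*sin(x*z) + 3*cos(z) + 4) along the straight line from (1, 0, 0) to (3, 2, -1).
-3*sin(1) - 2*cos(3) + 6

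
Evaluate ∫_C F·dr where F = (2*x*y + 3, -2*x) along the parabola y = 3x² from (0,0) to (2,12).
-2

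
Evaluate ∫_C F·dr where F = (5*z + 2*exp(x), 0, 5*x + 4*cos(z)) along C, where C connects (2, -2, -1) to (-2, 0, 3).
-20 - 2*exp(2) + 2*exp(-2) + 4*sin(3) + 4*sin(1)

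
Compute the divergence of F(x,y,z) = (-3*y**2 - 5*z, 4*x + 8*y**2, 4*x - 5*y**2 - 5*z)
16*y - 5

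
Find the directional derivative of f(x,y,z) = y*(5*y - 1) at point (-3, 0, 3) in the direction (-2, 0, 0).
0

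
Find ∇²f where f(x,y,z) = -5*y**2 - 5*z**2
-20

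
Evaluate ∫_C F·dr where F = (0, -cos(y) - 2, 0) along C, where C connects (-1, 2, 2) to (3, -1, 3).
sin(1) + sin(2) + 6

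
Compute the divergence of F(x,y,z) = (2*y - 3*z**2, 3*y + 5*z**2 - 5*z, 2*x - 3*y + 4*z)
7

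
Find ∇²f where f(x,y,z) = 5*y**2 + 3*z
10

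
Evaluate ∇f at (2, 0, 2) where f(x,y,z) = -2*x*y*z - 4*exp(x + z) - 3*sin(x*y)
(-4*exp(4), -14, -4*exp(4))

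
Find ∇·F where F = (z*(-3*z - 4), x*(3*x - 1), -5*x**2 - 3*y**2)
0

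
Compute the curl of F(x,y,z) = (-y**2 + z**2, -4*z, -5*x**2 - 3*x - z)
(4, 10*x + 2*z + 3, 2*y)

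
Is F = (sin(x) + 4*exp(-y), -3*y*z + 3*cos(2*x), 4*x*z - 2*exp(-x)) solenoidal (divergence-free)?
No, ∇·F = 4*x - 3*z + cos(x)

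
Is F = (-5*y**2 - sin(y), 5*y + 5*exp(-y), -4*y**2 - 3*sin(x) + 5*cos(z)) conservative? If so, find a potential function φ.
No, ∇×F = (-8*y, 3*cos(x), 10*y + cos(y)) ≠ 0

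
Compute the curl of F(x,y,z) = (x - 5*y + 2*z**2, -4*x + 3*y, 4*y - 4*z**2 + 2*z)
(4, 4*z, 1)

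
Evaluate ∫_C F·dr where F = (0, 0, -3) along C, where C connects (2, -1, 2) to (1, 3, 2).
0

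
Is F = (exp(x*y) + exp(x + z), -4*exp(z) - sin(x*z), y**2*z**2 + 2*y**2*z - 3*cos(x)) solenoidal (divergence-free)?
No, ∇·F = 2*y**2*z + 2*y**2 + y*exp(x*y) + exp(x + z)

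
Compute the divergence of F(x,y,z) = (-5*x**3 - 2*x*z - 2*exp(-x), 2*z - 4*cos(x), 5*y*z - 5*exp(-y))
-15*x**2 + 5*y - 2*z + 2*exp(-x)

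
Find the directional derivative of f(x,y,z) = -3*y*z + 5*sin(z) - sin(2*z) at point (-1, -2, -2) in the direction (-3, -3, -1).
sqrt(19)*(-24 + 2*cos(4) - 5*cos(2))/19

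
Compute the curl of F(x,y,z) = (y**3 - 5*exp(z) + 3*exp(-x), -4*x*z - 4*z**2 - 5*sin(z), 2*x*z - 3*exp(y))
(4*x + 8*z - 3*exp(y) + 5*cos(z), -2*z - 5*exp(z), -3*y**2 - 4*z)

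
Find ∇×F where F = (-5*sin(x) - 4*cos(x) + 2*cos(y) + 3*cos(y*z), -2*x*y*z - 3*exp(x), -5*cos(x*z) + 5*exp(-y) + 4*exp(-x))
(2*x*y - 5*exp(-y), -3*y*sin(y*z) - 5*z*sin(x*z) + 4*exp(-x), -2*y*z + 3*z*sin(y*z) - 3*exp(x) + 2*sin(y))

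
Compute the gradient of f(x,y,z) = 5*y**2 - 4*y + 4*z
(0, 10*y - 4, 4)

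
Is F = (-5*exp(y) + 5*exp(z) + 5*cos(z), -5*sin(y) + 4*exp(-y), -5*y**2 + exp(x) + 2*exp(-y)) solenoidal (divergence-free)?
No, ∇·F = -5*cos(y) - 4*exp(-y)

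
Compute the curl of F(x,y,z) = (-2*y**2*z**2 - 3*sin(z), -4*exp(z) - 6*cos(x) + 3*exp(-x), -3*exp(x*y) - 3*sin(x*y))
(-3*x*exp(x*y) - 3*x*cos(x*y) + 4*exp(z), -4*y**2*z + 3*y*exp(x*y) + 3*y*cos(x*y) - 3*cos(z), 4*y*z**2 + 6*sin(x) - 3*exp(-x))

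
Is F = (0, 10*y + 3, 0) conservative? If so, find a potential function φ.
Yes, F is conservative. φ = y*(5*y + 3)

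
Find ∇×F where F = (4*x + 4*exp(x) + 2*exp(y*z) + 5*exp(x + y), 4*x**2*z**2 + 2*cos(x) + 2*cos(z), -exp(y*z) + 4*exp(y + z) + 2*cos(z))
(-8*x**2*z - z*exp(y*z) + 4*exp(y + z) + 2*sin(z), 2*y*exp(y*z), 8*x*z**2 - 2*z*exp(y*z) - 5*exp(x + y) - 2*sin(x))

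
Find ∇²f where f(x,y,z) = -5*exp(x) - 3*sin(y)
-5*exp(x) + 3*sin(y)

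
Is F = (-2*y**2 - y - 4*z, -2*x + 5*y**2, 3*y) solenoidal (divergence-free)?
No, ∇·F = 10*y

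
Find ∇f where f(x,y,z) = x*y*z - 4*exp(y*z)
(y*z, z*(x - 4*exp(y*z)), y*(x - 4*exp(y*z)))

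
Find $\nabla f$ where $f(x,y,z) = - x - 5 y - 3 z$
(-1, -5, -3)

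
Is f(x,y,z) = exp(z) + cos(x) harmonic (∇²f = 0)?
No, ∇²f = exp(z) - cos(x)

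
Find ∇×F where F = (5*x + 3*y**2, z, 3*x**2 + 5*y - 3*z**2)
(4, -6*x, -6*y)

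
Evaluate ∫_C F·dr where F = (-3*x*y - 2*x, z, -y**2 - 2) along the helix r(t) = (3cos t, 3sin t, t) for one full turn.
-13*pi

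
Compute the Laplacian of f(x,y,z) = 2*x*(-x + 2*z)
-4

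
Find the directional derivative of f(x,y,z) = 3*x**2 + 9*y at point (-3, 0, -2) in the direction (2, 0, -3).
-36*sqrt(13)/13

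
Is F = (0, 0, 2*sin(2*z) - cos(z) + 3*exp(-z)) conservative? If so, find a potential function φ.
Yes, F is conservative. φ = -sin(z) - cos(2*z) - 3*exp(-z)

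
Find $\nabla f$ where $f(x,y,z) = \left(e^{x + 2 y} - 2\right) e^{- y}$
(exp(x + y), (exp(x + 2*y) + 2)*exp(-y), 0)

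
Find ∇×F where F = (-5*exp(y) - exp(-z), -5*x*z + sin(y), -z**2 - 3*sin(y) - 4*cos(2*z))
(5*x - 3*cos(y), exp(-z), -5*z + 5*exp(y))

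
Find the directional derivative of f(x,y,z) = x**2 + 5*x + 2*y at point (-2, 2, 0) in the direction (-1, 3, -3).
5*sqrt(19)/19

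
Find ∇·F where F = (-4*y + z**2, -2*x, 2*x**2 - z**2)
-2*z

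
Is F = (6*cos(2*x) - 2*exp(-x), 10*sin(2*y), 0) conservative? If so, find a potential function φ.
Yes, F is conservative. φ = 3*sin(2*x) - 5*cos(2*y) + 2*exp(-x)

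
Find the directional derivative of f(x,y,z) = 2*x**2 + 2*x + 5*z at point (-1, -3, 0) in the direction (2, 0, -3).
-19*sqrt(13)/13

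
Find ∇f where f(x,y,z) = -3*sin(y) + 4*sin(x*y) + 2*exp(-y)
(4*y*cos(x*y), 4*x*cos(x*y) - 3*cos(y) - 2*exp(-y), 0)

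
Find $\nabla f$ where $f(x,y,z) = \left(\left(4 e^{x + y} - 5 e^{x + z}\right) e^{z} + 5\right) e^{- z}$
(4*exp(x + y) - 5*exp(x + z), 4*exp(x + y), -(5*exp(x + 2*z) + 5)*exp(-z))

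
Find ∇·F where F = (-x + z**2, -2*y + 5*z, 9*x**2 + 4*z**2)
8*z - 3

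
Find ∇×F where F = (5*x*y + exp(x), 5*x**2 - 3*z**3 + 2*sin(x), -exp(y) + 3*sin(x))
(9*z**2 - exp(y), -3*cos(x), 5*x + 2*cos(x))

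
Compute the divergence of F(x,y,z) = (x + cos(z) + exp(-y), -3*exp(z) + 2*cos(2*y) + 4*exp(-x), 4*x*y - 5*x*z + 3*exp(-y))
-5*x - 4*sin(2*y) + 1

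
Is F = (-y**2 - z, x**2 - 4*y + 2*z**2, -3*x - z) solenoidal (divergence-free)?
No, ∇·F = -5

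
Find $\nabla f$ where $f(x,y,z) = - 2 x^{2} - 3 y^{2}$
(-4*x, -6*y, 0)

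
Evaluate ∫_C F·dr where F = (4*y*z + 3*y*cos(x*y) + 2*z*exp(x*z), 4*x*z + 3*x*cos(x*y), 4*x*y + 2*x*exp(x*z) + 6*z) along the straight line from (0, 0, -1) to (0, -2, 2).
9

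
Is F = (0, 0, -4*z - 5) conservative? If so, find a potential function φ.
Yes, F is conservative. φ = z*(-2*z - 5)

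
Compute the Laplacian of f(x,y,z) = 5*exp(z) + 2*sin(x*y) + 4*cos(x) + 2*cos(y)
-2*x**2*sin(x*y) - 2*y**2*sin(x*y) + 5*exp(z) - 4*cos(x) - 2*cos(y)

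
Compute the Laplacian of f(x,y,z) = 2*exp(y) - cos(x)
2*exp(y) + cos(x)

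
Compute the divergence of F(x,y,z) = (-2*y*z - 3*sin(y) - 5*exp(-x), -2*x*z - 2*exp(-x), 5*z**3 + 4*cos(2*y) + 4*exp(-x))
15*z**2 + 5*exp(-x)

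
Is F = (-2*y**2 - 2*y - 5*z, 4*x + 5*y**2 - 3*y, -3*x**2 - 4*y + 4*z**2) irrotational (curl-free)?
No, ∇×F = (-4, 6*x - 5, 4*y + 6)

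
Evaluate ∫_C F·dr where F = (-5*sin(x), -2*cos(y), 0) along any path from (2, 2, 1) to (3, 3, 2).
5*cos(3) - 2*sin(3) + 2*sin(2) - 5*cos(2)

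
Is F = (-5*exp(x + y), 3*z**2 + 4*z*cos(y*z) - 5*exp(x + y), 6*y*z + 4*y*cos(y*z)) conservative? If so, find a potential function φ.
Yes, F is conservative. φ = 3*y*z**2 - 5*exp(x + y) + 4*sin(y*z)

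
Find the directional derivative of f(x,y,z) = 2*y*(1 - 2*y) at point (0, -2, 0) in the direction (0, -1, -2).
-18*sqrt(5)/5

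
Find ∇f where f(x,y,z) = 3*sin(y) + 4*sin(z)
(0, 3*cos(y), 4*cos(z))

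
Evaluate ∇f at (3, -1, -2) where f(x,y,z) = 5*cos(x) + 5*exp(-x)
(-5*sin(3) - 5*exp(-3), 0, 0)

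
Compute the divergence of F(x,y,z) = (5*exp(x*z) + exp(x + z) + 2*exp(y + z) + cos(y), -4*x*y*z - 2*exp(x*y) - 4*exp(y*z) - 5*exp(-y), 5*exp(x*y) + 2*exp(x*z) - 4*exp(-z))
-4*x*z - 2*x*exp(x*y) + 2*x*exp(x*z) + 5*z*exp(x*z) - 4*z*exp(y*z) + exp(x + z) + 4*exp(-z) + 5*exp(-y)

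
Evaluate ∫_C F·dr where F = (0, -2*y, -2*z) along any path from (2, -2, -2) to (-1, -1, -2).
3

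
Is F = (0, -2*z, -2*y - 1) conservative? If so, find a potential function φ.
Yes, F is conservative. φ = z*(-2*y - 1)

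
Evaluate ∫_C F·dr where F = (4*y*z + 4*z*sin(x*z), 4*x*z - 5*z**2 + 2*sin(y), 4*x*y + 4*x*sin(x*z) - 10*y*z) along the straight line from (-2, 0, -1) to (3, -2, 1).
-12 + 2*cos(2) - 4*cos(3)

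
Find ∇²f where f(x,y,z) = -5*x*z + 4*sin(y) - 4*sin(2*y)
4*(8*cos(y) - 1)*sin(y)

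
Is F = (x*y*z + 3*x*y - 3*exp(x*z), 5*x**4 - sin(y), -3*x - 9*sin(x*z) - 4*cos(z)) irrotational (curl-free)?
No, ∇×F = (0, x*y - 3*x*exp(x*z) + 9*z*cos(x*z) + 3, x*(20*x**2 - z - 3))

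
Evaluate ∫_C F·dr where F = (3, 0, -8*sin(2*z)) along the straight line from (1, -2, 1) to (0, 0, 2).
-3 + 4*cos(4) - 4*cos(2)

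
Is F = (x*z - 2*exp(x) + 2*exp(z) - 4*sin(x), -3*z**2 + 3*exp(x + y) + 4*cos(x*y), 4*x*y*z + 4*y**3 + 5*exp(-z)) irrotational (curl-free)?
No, ∇×F = (4*x*z + 12*y**2 + 6*z, x - 4*y*z + 2*exp(z), -4*y*sin(x*y) + 3*exp(x + y))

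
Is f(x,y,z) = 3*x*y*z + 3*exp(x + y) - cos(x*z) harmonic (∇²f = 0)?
No, ∇²f = x**2*cos(x*z) + z**2*cos(x*z) + 6*exp(x + y)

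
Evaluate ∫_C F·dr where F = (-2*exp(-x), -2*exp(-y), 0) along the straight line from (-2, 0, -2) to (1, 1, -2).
-2*exp(2) - 2 + 4*exp(-1)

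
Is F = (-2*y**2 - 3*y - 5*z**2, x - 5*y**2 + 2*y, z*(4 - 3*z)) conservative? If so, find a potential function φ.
No, ∇×F = (0, -10*z, 4*y + 4) ≠ 0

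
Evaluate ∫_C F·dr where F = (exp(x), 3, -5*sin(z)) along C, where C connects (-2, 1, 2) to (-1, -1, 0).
-1 - exp(-2) + exp(-1) - 5*cos(2)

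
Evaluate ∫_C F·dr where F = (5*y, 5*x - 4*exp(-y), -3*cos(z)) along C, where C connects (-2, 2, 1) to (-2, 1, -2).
-4*exp(-2) + 4*exp(-1) + 3*sin(1) + 3*sin(2) + 10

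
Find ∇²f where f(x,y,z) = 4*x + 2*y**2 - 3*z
4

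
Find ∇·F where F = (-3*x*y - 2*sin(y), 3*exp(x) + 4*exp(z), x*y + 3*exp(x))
-3*y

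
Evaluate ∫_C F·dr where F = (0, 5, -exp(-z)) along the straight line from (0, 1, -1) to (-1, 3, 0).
11 - E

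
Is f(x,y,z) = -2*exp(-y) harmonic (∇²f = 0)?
No, ∇²f = -2*exp(-y)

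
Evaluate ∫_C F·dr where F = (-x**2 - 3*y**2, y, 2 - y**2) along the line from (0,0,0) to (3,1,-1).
-79/6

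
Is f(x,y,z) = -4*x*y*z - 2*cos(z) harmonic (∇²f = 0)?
No, ∇²f = 2*cos(z)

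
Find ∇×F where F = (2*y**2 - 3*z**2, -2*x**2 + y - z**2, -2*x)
(2*z, 2 - 6*z, -4*x - 4*y)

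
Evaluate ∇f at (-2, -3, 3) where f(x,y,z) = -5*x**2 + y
(20, 1, 0)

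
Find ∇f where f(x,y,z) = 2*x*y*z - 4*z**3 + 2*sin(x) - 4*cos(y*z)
(2*y*z + 2*cos(x), 2*z*(x + 2*sin(y*z)), 2*x*y + 4*y*sin(y*z) - 12*z**2)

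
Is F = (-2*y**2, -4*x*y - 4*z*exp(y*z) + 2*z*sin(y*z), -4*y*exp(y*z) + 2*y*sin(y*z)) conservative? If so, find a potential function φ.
Yes, F is conservative. φ = -2*x*y**2 - 4*exp(y*z) - 2*cos(y*z)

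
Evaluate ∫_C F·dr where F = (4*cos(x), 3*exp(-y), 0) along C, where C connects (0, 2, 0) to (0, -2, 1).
-6*sinh(2)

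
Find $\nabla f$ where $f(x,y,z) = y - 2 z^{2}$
(0, 1, -4*z)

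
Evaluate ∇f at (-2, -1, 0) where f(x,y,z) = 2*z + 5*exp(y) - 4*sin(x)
(-4*cos(2), 5*exp(-1), 2)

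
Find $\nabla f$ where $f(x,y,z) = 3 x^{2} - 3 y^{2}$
(6*x, -6*y, 0)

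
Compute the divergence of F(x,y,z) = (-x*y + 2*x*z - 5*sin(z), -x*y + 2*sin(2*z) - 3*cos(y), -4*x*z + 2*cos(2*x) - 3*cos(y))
-5*x - y + 2*z + 3*sin(y)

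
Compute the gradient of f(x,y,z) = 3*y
(0, 3, 0)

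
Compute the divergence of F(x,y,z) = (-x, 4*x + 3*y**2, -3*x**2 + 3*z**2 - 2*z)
6*y + 6*z - 3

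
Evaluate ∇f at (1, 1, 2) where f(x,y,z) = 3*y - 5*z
(0, 3, -5)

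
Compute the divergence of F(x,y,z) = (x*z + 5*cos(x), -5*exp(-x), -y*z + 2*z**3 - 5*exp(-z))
-y + 6*z**2 + z - 5*sin(x) + 5*exp(-z)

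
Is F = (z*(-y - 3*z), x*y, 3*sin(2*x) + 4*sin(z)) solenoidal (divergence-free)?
No, ∇·F = x + 4*cos(z)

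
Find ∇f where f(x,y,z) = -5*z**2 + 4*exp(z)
(0, 0, -10*z + 4*exp(z))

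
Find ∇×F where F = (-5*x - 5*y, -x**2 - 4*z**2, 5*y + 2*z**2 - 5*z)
(8*z + 5, 0, 5 - 2*x)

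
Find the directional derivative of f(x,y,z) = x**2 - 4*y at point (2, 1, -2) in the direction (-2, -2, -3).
0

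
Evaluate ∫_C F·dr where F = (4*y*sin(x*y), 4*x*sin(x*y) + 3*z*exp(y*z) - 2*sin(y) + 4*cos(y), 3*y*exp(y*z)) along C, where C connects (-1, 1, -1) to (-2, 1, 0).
-3*exp(-1) - 4*cos(2) + 4*cos(1) + 3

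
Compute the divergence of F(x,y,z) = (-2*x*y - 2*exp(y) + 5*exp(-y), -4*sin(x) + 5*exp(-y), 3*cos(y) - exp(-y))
-2*y - 5*exp(-y)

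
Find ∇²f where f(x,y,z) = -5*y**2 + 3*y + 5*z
-10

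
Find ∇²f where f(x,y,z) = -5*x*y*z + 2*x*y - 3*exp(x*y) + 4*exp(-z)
(-3*(x**2 + y**2)*exp(x*y + z) + 4)*exp(-z)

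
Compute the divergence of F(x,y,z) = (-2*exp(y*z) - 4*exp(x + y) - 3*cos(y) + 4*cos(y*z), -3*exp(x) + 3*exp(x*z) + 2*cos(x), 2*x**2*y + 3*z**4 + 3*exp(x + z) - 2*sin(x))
12*z**3 - 4*exp(x + y) + 3*exp(x + z)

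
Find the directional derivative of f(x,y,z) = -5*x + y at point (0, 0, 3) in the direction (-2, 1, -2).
11/3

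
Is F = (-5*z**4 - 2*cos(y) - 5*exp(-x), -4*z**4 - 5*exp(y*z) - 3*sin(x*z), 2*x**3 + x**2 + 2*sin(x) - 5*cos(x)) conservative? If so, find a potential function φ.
No, ∇×F = (3*x*cos(x*z) + 5*y*exp(y*z) + 16*z**3, -6*x**2 - 2*x - 20*z**3 - 5*sin(x) - 2*cos(x), -3*z*cos(x*z) - 2*sin(y)) ≠ 0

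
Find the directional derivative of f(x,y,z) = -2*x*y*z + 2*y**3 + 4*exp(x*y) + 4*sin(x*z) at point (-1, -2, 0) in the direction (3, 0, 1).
4*sqrt(10)*(-3*exp(2) - 1)/5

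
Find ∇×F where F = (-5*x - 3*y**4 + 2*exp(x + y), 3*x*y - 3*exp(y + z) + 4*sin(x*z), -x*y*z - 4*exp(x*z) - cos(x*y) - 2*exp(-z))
(-x*z + x*sin(x*y) - 4*x*cos(x*z) + 3*exp(y + z), y*z - y*sin(x*y) + 4*z*exp(x*z), 12*y**3 + 3*y + 4*z*cos(x*z) - 2*exp(x + y))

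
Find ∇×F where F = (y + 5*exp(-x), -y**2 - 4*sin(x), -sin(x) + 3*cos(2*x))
(0, (12*sin(x) + 1)*cos(x), -4*cos(x) - 1)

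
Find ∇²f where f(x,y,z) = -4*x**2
-8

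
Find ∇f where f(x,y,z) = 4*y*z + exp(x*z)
(z*exp(x*z), 4*z, x*exp(x*z) + 4*y)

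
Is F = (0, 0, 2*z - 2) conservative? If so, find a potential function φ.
Yes, F is conservative. φ = z*(z - 2)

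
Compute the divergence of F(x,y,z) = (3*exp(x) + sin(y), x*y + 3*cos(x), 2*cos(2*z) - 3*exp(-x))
x + 3*exp(x) - 4*sin(2*z)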